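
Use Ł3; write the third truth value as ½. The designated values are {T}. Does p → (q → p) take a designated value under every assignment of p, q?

Every assignment of p, q over {T, ½, F} gives a value in {T}.
In particular, with p=½, q=½: p → (q → p) = T.

Yes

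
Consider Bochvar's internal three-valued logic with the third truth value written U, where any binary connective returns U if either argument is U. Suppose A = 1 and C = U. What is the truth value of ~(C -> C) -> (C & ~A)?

C -> C = U -> U = U
~(C -> C) = ~U = U
~A = ~1 = 0
C & ~A = U & 0 = U
~(C -> C) -> (C & ~A) = U -> U = U

U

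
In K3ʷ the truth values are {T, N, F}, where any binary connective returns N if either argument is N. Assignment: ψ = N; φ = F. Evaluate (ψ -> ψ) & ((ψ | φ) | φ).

ψ -> ψ = N -> N = N  [any arg is the third value ⇒ result is the third value]
ψ | φ = N | F = N
(ψ | φ) | φ = N | F = N
(ψ -> ψ) & ((ψ | φ) | φ) = N & N = N

N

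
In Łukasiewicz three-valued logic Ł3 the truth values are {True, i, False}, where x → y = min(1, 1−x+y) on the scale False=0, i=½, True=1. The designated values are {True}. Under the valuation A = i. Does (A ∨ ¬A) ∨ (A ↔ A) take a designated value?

Yes

¬A = ¬i = i
A ∨ ¬A = i ∨ i = i
A ↔ A = i ↔ i = True  [1 − |½−½|]
(A ∨ ¬A) ∨ (A ↔ A) = i ∨ True = True
True ∈ {True}.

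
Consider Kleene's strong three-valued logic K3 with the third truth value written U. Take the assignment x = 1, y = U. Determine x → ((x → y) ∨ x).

1

x → y = 1 → U = U
(x → y) ∨ x = U ∨ 1 = 1
x → ((x → y) ∨ x) = 1 → 1 = 1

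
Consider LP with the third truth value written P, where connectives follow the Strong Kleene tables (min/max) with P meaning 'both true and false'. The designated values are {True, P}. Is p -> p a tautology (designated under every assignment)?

Yes

Every assignment of p over {True, P, False} gives a value in {True, P}.
In particular, with p=P: p -> p = P.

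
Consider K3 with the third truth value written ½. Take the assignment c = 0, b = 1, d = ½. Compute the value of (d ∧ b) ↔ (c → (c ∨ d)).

½

d ∧ b = ½ ∧ 1 = ½
c ∨ d = 0 ∨ ½ = ½
c → (c ∨ d) = 0 → ½ = 1  [¬0 ∨ ½]
(d ∧ b) ↔ (c → (c ∨ d)) = ½ ↔ 1 = ½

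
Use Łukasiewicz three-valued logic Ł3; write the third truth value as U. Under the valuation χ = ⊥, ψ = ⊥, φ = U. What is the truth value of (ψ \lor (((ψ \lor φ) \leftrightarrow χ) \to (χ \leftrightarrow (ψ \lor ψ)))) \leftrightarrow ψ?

⊥

ψ \lor φ = ⊥ \lor U = U
(ψ \lor φ) \leftrightarrow χ = U \leftrightarrow ⊥ = U
ψ \lor ψ = ⊥ \lor ⊥ = ⊥
χ \leftrightarrow (ψ \lor ψ) = ⊥ \leftrightarrow ⊥ = ⊤
((ψ \lor φ) \leftrightarrow χ) \to (χ \leftrightarrow (ψ \lor ψ)) = U \to ⊤ = ⊤
ψ \lor (((ψ \lor φ) \leftrightarrow χ) \to (χ \leftrightarrow (ψ \lor ψ))) = ⊥ \lor ⊤ = ⊤
(ψ \lor (((ψ \lor φ) \leftrightarrow χ) \to (χ \leftrightarrow (ψ \lor ψ)))) \leftrightarrow ψ = ⊤ \leftrightarrow ⊥ = ⊥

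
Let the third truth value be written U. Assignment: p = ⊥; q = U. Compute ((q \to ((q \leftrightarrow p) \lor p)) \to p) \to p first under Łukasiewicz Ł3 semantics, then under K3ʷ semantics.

⊤; U

In Łukasiewicz Ł3: q \leftrightarrow p = U \leftrightarrow ⊥ = U  [1 − |½−0|]
(q \leftrightarrow p) \lor p = U \lor ⊥ = U
q \to ((q \leftrightarrow p) \lor p) = U \to U = ⊤
(q \to ((q \leftrightarrow p) \lor p)) \to p = ⊤ \to ⊥ = ⊥
((q \to ((q \leftrightarrow p) \lor p)) \to p) \to p = ⊥ \to ⊥ = ⊤
In K3ʷ: q \leftrightarrow p = U \leftrightarrow ⊥ = U
(q \leftrightarrow p) \lor p = U \lor ⊥ = U
q \to ((q \leftrightarrow p) \lor p) = U \to U = U
(q \to ((q \leftrightarrow p) \lor p)) \to p = U \to ⊥ = U
((q \to ((q \leftrightarrow p) \lor p)) \to p) \to p = U \to ⊥ = U
They differ because Łukasiewicz Ł3 and K3ʷ treat U differently under the binary connectives.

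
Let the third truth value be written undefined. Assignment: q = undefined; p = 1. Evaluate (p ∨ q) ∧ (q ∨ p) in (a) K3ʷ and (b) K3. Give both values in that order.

In K3ʷ: p ∨ q = 1 ∨ undefined = undefined
q ∨ p = undefined ∨ 1 = undefined
(p ∨ q) ∧ (q ∨ p) = undefined ∧ undefined = undefined
In K3: p ∨ q = 1 ∨ undefined = 1
q ∨ p = undefined ∨ 1 = 1
(p ∨ q) ∧ (q ∨ p) = 1 ∧ 1 = 1
They differ because K3ʷ and K3 treat undefined differently under the binary connectives.

undefined; 1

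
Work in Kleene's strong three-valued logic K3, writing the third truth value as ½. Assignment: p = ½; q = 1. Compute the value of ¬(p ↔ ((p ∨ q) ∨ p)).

½

p ∨ q = ½ ∨ 1 = 1
(p ∨ q) ∨ p = 1 ∨ ½ = 1
p ↔ ((p ∨ q) ∨ p) = ½ ↔ 1 = ½
¬(p ↔ ((p ∨ q) ∨ p)) = ¬½ = ½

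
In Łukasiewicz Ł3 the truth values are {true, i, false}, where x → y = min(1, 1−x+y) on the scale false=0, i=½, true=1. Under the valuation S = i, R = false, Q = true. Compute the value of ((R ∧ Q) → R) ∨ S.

R ∧ Q = false ∧ true = false
(R ∧ Q) → R = false → false = true
((R ∧ Q) → R) ∨ S = true ∨ i = true

true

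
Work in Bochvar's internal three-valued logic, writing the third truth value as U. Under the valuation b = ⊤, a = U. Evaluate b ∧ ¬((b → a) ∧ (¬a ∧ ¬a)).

b → a = ⊤ → U = U  [any arg is the third value ⇒ result is the third value]
¬a = ¬U = U
¬a = ¬U = U
¬a ∧ ¬a = U ∧ U = U
(b → a) ∧ (¬a ∧ ¬a) = U ∧ U = U
¬((b → a) ∧ (¬a ∧ ¬a)) = ¬U = U
b ∧ ¬((b → a) ∧ (¬a ∧ ¬a)) = ⊤ ∧ U = U

U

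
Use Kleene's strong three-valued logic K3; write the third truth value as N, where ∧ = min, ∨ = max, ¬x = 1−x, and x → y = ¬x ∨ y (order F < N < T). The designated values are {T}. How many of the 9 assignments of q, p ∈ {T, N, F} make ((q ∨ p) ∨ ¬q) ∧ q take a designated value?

Designated under: (q=T, p=T); (q=T, p=N); (q=T, p=F).

3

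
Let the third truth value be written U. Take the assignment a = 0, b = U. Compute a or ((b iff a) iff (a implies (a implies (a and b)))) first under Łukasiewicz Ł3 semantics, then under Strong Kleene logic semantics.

U; U

In Łukasiewicz Ł3: b iff a = U iff 0 = U  [1 − |½−0|]
a and b = 0 and U = 0
a implies (a and b) = 0 implies 0 = 1
a implies (a implies (a and b)) = 0 implies 1 = 1
(b iff a) iff (a implies (a implies (a and b))) = U iff 1 = U
a or ((b iff a) iff (a implies (a implies (a and b)))) = 0 or U = U
In Strong Kleene logic: b iff a = U iff 0 = U
a and b = 0 and U = 0
a implies (a and b) = 0 implies 0 = 1
a implies (a implies (a and b)) = 0 implies 1 = 1
(b iff a) iff (a implies (a implies (a and b))) = U iff 1 = U
a or ((b iff a) iff (a implies (a implies (a and b)))) = 0 or U = U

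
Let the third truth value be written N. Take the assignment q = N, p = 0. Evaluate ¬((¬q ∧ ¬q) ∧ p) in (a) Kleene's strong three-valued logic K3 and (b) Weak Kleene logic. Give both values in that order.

In Kleene's strong three-valued logic K3: ¬q = ¬N = N
¬q = ¬N = N
¬q ∧ ¬q = N ∧ N = N
(¬q ∧ ¬q) ∧ p = N ∧ 0 = 0
¬((¬q ∧ ¬q) ∧ p) = ¬0 = 1
In Weak Kleene logic: ¬q = ¬N = N
¬q = ¬N = N
¬q ∧ ¬q = N ∧ N = N
(¬q ∧ ¬q) ∧ p = N ∧ 0 = N
¬((¬q ∧ ¬q) ∧ p) = ¬N = N
They differ because Kleene's strong three-valued logic K3 and Weak Kleene logic treat N differently under the binary connectives.

1; N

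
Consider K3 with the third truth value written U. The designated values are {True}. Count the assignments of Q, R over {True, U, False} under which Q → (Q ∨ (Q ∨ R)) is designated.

7

Of the 9 assignments, 7 give a value in {True}.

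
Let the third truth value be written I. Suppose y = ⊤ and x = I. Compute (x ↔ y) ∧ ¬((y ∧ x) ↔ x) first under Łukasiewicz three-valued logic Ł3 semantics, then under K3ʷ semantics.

⊥; I

In Łukasiewicz three-valued logic Ł3: x ↔ y = I ↔ ⊤ = I
y ∧ x = ⊤ ∧ I = I
(y ∧ x) ↔ x = I ↔ I = ⊤
¬((y ∧ x) ↔ x) = ¬⊤ = ⊥
(x ↔ y) ∧ ¬((y ∧ x) ↔ x) = I ∧ ⊥ = ⊥
In K3ʷ: x ↔ y = I ↔ ⊤ = I
y ∧ x = ⊤ ∧ I = I
(y ∧ x) ↔ x = I ↔ I = I
¬((y ∧ x) ↔ x) = ¬I = I
(x ↔ y) ∧ ¬((y ∧ x) ↔ x) = I ∧ I = I
They differ because Łukasiewicz three-valued logic Ł3 and K3ʷ treat I differently under the binary connectives.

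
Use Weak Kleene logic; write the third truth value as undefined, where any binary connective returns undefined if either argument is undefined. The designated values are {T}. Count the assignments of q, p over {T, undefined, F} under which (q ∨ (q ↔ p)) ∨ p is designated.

Designated under: (q=T, p=T); (q=T, p=F); (q=F, p=T); (q=F, p=F).

4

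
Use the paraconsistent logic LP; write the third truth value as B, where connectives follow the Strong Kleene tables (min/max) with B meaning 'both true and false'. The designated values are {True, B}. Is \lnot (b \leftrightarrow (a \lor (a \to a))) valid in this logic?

No

Countermodel: b=True, a=True gives False, which is not designated.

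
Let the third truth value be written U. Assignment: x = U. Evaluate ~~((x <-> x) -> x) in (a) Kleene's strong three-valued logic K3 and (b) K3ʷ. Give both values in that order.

In Kleene's strong three-valued logic K3: x <-> x = U <-> U = U
(x <-> x) -> x = U -> U = U
~((x <-> x) -> x) = ~U = U
~~((x <-> x) -> x) = ~U = U
In K3ʷ: x <-> x = U <-> U = U
(x <-> x) -> x = U -> U = U  [any arg is the third value ⇒ result is the third value]
~((x <-> x) -> x) = ~U = U
~~((x <-> x) -> x) = ~U = U

U; U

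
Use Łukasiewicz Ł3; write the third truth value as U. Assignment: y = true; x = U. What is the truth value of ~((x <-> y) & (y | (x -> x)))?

x <-> y = U <-> true = U  [1 − |½−1|]
x -> x = U -> U = true
y | (x -> x) = true | true = true
(x <-> y) & (y | (x -> x)) = U & true = U
~((x <-> y) & (y | (x -> x))) = ~U = U

U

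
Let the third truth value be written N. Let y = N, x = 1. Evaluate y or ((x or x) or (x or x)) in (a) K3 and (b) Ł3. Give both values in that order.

In K3: x or x = 1 or 1 = 1
x or x = 1 or 1 = 1
(x or x) or (x or x) = 1 or 1 = 1
y or ((x or x) or (x or x)) = N or 1 = 1
In Ł3: x or x = 1 or 1 = 1
x or x = 1 or 1 = 1
(x or x) or (x or x) = 1 or 1 = 1
y or ((x or x) or (x or x)) = N or 1 = 1

1; 1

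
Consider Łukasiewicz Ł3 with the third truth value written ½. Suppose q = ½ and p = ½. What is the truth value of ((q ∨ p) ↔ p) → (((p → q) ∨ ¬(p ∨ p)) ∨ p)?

1

q ∨ p = ½ ∨ ½ = ½
(q ∨ p) ↔ p = ½ ↔ ½ = 1  [1 − |½−½|]
p → q = ½ → ½ = 1
p ∨ p = ½ ∨ ½ = ½
¬(p ∨ p) = ¬½ = ½
(p → q) ∨ ¬(p ∨ p) = 1 ∨ ½ = 1
((p → q) ∨ ¬(p ∨ p)) ∨ p = 1 ∨ ½ = 1
((q ∨ p) ↔ p) → (((p → q) ∨ ¬(p ∨ p)) ∨ p) = 1 → 1 = 1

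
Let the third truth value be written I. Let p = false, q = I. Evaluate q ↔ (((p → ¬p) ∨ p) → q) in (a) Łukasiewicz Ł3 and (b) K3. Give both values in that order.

In Łukasiewicz Ł3: ¬p = ¬false = true
p → ¬p = false → true = true
(p → ¬p) ∨ p = true ∨ false = true
((p → ¬p) ∨ p) → q = true → I = I  [min(1, 1−1+½)]
q ↔ (((p → ¬p) ∨ p) → q) = I ↔ I = true
In K3: ¬p = ¬false = true
p → ¬p = false → true = true
(p → ¬p) ∨ p = true ∨ false = true
((p → ¬p) ∨ p) → q = true → I = I  [¬true ∨ I]
q ↔ (((p → ¬p) ∨ p) → q) = I ↔ I = I
They differ because Łukasiewicz Ł3 and K3 treat I differently under implication.

true; I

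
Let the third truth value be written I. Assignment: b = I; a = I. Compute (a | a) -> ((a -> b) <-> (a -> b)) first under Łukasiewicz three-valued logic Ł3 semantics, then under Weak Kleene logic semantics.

True; I

In Łukasiewicz three-valued logic Ł3: a | a = I | I = I
a -> b = I -> I = True  [min(1, 1−½+½)]
a -> b = I -> I = True
(a -> b) <-> (a -> b) = True <-> True = True
(a | a) -> ((a -> b) <-> (a -> b)) = I -> True = True
In Weak Kleene logic: a | a = I | I = I
a -> b = I -> I = I  [any arg is the third value ⇒ result is the third value]
a -> b = I -> I = I
(a -> b) <-> (a -> b) = I <-> I = I
(a | a) -> ((a -> b) <-> (a -> b)) = I -> I = I
They differ because Łukasiewicz three-valued logic Ł3 and Weak Kleene logic treat I differently under the binary connectives.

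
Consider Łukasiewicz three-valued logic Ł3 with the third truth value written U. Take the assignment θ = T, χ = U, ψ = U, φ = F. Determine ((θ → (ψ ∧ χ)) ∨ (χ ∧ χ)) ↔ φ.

U

ψ ∧ χ = U ∧ U = U
θ → (ψ ∧ χ) = T → U = U  [min(1, 1−1+½)]
χ ∧ χ = U ∧ U = U
(θ → (ψ ∧ χ)) ∨ (χ ∧ χ) = U ∨ U = U
((θ → (ψ ∧ χ)) ∨ (χ ∧ χ)) ↔ φ = U ↔ F = U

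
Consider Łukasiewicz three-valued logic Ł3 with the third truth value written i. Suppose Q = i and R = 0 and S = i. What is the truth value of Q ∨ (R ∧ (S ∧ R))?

i

S ∧ R = i ∧ 0 = 0
R ∧ (S ∧ R) = 0 ∧ 0 = 0
Q ∨ (R ∧ (S ∧ R)) = i ∨ 0 = i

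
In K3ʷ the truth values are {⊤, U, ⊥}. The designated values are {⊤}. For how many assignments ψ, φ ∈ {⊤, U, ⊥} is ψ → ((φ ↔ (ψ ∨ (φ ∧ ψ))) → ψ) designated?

4

Designated under: (ψ=⊤, φ=⊤); (ψ=⊤, φ=⊥); (ψ=⊥, φ=⊤); (ψ=⊥, φ=⊥).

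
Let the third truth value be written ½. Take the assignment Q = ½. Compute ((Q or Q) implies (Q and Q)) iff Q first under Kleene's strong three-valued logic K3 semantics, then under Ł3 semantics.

½; ½

In Kleene's strong three-valued logic K3: Q or Q = ½ or ½ = ½
Q and Q = ½ and ½ = ½
(Q or Q) implies (Q and Q) = ½ implies ½ = ½  [not ½ or ½]
((Q or Q) implies (Q and Q)) iff Q = ½ iff ½ = ½
In Ł3: Q or Q = ½ or ½ = ½
Q and Q = ½ and ½ = ½
(Q or Q) implies (Q and Q) = ½ implies ½ = 1  [min(1, 1−½+½)]
((Q or Q) implies (Q and Q)) iff Q = 1 iff ½ = ½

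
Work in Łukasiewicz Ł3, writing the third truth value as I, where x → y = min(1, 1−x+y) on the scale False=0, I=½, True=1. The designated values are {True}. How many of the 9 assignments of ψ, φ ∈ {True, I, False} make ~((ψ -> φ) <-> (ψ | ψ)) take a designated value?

Designated under: (ψ=True, φ=False); (ψ=False, φ=True); (ψ=False, φ=I); (ψ=False, φ=False).

4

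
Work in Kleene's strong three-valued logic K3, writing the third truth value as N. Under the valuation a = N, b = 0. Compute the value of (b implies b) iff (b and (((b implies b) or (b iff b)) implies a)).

0

b implies b = 0 implies 0 = 1
b implies b = 0 implies 0 = 1
b iff b = 0 iff 0 = 1
(b implies b) or (b iff b) = 1 or 1 = 1
((b implies b) or (b iff b)) implies a = 1 implies N = N  [not 1 or N]
b and (((b implies b) or (b iff b)) implies a) = 0 and N = 0
(b implies b) iff (b and (((b implies b) or (b iff b)) implies a)) = 1 iff 0 = 0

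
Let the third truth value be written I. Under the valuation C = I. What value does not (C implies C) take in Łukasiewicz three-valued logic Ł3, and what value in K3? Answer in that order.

⊥; I

In Łukasiewicz three-valued logic Ł3: C implies C = I implies I = ⊤  [min(1, 1−½+½)]
not (C implies C) = not ⊤ = ⊥
In K3: C implies C = I implies I = I
not (C implies C) = not I = I
They differ because Łukasiewicz three-valued logic Ł3 and K3 treat I differently under implication.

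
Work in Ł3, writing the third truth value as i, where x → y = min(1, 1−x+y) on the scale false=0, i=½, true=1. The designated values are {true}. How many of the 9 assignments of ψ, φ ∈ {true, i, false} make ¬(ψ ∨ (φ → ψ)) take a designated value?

Designated under: (ψ=false, φ=true).

1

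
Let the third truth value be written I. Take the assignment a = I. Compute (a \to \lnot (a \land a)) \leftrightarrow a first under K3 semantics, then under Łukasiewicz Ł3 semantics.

I; I

In K3: a \land a = I \land I = I
\lnot (a \land a) = \lnot I = I
a \to \lnot (a \land a) = I \to I = I  [\lnot I \lor I]
(a \to \lnot (a \land a)) \leftrightarrow a = I \leftrightarrow I = I
In Łukasiewicz Ł3: a \land a = I \land I = I
\lnot (a \land a) = \lnot I = I
a \to \lnot (a \land a) = I \to I = true  [min(1, 1−½+½)]
(a \to \lnot (a \land a)) \leftrightarrow a = true \leftrightarrow I = I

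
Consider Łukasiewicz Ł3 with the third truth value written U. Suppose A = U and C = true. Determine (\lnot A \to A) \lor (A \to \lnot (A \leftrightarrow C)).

true

\lnot A = \lnot U = U
\lnot A \to A = U \to U = true  [min(1, 1−½+½)]
A \leftrightarrow C = U \leftrightarrow true = U
\lnot (A \leftrightarrow C) = \lnot U = U
A \to \lnot (A \leftrightarrow C) = U \to U = true
(\lnot A \to A) \lor (A \to \lnot (A \leftrightarrow C)) = true \lor true = true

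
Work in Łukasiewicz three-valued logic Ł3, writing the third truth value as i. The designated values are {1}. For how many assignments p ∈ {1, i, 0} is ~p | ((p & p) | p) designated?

p=1: 1 ✓
p=i: i ·
p=0: 1 ✓

2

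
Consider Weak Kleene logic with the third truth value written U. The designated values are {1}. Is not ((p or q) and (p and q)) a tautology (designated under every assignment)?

Countermodel: p=1, q=1 gives 0, which is not designated.

No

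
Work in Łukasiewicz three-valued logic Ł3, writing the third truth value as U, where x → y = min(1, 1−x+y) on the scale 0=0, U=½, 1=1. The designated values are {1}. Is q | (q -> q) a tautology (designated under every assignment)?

Yes

Every assignment of q over {1, U, 0} gives a value in {1}.
In particular, with q=U: q | (q -> q) = 1.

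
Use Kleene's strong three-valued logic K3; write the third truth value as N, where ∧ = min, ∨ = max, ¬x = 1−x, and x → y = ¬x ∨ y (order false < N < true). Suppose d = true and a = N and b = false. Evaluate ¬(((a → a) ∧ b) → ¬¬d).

false

a → a = N → N = N
(a → a) ∧ b = N ∧ false = false
¬d = ¬true = false
¬¬d = ¬false = true
((a → a) ∧ b) → ¬¬d = false → true = true
¬(((a → a) ∧ b) → ¬¬d) = ¬true = false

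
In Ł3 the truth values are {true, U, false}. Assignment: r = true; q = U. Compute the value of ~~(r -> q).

r -> q = true -> U = U  [min(1, 1−1+½)]
~(r -> q) = ~U = U
~~(r -> q) = ~U = U

U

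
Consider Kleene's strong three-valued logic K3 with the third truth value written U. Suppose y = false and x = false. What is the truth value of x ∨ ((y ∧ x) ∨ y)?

false

y ∧ x = false ∧ false = false
(y ∧ x) ∨ y = false ∨ false = false
x ∨ ((y ∧ x) ∨ y) = false ∨ false = false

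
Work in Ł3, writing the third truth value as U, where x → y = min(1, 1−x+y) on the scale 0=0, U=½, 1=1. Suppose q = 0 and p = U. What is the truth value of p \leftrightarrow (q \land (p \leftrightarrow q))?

U

p \leftrightarrow q = U \leftrightarrow 0 = U
q \land (p \leftrightarrow q) = 0 \land U = 0
p \leftrightarrow (q \land (p \leftrightarrow q)) = U \leftrightarrow 0 = U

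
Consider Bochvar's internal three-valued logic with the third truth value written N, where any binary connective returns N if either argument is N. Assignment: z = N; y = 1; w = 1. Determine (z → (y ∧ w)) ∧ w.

N

y ∧ w = 1 ∧ 1 = 1
z → (y ∧ w) = N → 1 = N  [any arg is the third value ⇒ result is the third value]
(z → (y ∧ w)) ∧ w = N ∧ 1 = N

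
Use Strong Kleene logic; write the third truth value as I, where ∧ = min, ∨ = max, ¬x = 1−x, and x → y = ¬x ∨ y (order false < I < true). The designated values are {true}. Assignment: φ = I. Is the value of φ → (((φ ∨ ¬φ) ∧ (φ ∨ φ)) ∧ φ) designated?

No

¬φ = ¬I = I
φ ∨ ¬φ = I ∨ I = I
φ ∨ φ = I ∨ I = I
(φ ∨ ¬φ) ∧ (φ ∨ φ) = I ∧ I = I
((φ ∨ ¬φ) ∧ (φ ∨ φ)) ∧ φ = I ∧ I = I
φ → (((φ ∨ ¬φ) ∧ (φ ∨ φ)) ∧ φ) = I → I = I
I ∉ {true}.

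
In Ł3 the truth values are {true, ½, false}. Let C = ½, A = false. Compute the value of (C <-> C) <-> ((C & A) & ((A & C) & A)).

false

C <-> C = ½ <-> ½ = true
C & A = ½ & false = false
A & C = false & ½ = false
(A & C) & A = false & false = false
(C & A) & ((A & C) & A) = false & false = false
(C <-> C) <-> ((C & A) & ((A & C) & A)) = true <-> false = false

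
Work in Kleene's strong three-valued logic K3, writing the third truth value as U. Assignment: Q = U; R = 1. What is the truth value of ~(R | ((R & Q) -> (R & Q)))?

0

R & Q = 1 & U = U
R & Q = 1 & U = U
(R & Q) -> (R & Q) = U -> U = U
R | ((R & Q) -> (R & Q)) = 1 | U = 1
~(R | ((R & Q) -> (R & Q))) = ~1 = 0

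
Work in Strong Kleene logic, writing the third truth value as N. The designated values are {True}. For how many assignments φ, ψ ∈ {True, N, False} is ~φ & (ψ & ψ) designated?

1

Designated under: (φ=False, ψ=True).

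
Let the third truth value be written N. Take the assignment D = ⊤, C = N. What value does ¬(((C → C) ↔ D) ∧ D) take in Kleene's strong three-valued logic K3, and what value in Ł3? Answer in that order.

In Kleene's strong three-valued logic K3: C → C = N → N = N  [¬N ∨ N]
(C → C) ↔ D = N ↔ ⊤ = N
((C → C) ↔ D) ∧ D = N ∧ ⊤ = N
¬(((C → C) ↔ D) ∧ D) = ¬N = N
In Ł3: C → C = N → N = ⊤
(C → C) ↔ D = ⊤ ↔ ⊤ = ⊤
((C → C) ↔ D) ∧ D = ⊤ ∧ ⊤ = ⊤
¬(((C → C) ↔ D) ∧ D) = ¬⊤ = ⊥
They differ because Kleene's strong three-valued logic K3 and Ł3 treat N differently under implication.

N; ⊥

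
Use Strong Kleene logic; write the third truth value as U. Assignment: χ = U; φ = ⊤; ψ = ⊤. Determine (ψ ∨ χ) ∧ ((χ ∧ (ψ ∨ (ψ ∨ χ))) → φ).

⊤

ψ ∨ χ = ⊤ ∨ U = ⊤
ψ ∨ χ = ⊤ ∨ U = ⊤
ψ ∨ (ψ ∨ χ) = ⊤ ∨ ⊤ = ⊤
χ ∧ (ψ ∨ (ψ ∨ χ)) = U ∧ ⊤ = U
(χ ∧ (ψ ∨ (ψ ∨ χ))) → φ = U → ⊤ = ⊤  [¬U ∨ ⊤]
(ψ ∨ χ) ∧ ((χ ∧ (ψ ∨ (ψ ∨ χ))) → φ) = ⊤ ∧ ⊤ = ⊤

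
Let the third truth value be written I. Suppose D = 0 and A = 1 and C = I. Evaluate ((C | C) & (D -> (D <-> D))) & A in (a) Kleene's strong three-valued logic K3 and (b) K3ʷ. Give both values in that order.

I; I

In Kleene's strong three-valued logic K3: C | C = I | I = I
D <-> D = 0 <-> 0 = 1
D -> (D <-> D) = 0 -> 1 = 1
(C | C) & (D -> (D <-> D)) = I & 1 = I
((C | C) & (D -> (D <-> D))) & A = I & 1 = I
In K3ʷ: C | C = I | I = I
D <-> D = 0 <-> 0 = 1
D -> (D <-> D) = 0 -> 1 = 1
(C | C) & (D -> (D <-> D)) = I & 1 = I
((C | C) & (D -> (D <-> D))) & A = I & 1 = I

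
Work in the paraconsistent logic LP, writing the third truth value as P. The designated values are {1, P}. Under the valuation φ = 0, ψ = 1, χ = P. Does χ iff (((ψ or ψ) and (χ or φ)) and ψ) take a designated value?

ψ or ψ = 1 or 1 = 1
χ or φ = P or 0 = P
(ψ or ψ) and (χ or φ) = 1 and P = P
((ψ or ψ) and (χ or φ)) and ψ = P and 1 = P
χ iff (((ψ or ψ) and (χ or φ)) and ψ) = P iff P = P
P ∈ {1, P}.

Yes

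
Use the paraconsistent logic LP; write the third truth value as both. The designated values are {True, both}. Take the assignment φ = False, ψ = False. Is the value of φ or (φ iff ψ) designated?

φ iff ψ = False iff False = True
φ or (φ iff ψ) = False or True = True
True ∈ {True, both}.

Yes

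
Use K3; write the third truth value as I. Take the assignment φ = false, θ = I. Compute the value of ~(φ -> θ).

false

φ -> θ = false -> I = true  [~false | I]
~(φ -> θ) = ~true = false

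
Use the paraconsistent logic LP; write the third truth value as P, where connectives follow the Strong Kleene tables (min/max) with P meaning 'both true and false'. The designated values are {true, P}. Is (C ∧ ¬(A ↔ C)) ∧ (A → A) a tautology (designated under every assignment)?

No

Countermodel: C=true, A=true gives false, which is not designated.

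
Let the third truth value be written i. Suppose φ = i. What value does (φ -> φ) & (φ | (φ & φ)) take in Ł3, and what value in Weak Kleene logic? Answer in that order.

In Ł3: φ -> φ = i -> i = 1  [min(1, 1−½+½)]
φ & φ = i & i = i
φ | (φ & φ) = i | i = i
(φ -> φ) & (φ | (φ & φ)) = 1 & i = i
In Weak Kleene logic: φ -> φ = i -> i = i
φ & φ = i & i = i
φ | (φ & φ) = i | i = i
(φ -> φ) & (φ | (φ & φ)) = i & i = i

i; i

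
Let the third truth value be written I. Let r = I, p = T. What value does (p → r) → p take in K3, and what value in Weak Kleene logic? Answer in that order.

T; I

In K3: p → r = T → I = I  [¬T ∨ I]
(p → r) → p = I → T = T
In Weak Kleene logic: p → r = T → I = I  [any arg is the third value ⇒ result is the third value]
(p → r) → p = I → T = I
They differ because K3 and Weak Kleene logic treat I differently under the binary connectives.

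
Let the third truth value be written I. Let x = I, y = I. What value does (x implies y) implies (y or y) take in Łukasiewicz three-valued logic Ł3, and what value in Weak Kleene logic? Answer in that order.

In Łukasiewicz three-valued logic Ł3: x implies y = I implies I = T  [min(1, 1−½+½)]
y or y = I or I = I
(x implies y) implies (y or y) = T implies I = I
In Weak Kleene logic: x implies y = I implies I = I  [any arg is the third value ⇒ result is the third value]
y or y = I or I = I
(x implies y) implies (y or y) = I implies I = I

I; I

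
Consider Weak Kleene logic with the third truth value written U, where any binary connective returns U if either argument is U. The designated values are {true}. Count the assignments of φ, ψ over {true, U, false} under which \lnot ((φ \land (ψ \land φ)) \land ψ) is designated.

3

Designated under: (φ=true, ψ=false); (φ=false, ψ=true); (φ=false, ψ=false).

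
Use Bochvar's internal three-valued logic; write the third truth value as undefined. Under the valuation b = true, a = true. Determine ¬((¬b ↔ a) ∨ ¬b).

true

¬b = ¬true = false
¬b ↔ a = false ↔ true = false
¬b = ¬true = false
(¬b ↔ a) ∨ ¬b = false ∨ false = false
¬((¬b ↔ a) ∨ ¬b) = ¬false = true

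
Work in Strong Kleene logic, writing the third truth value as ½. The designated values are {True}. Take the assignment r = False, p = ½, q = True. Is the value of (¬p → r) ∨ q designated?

Yes

¬p = ¬½ = ½
¬p → r = ½ → False = ½  [¬½ ∨ False]
(¬p → r) ∨ q = ½ ∨ True = True
True ∈ {True}.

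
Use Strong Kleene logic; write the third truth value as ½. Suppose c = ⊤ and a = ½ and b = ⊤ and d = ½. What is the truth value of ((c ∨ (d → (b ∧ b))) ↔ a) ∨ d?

b ∧ b = ⊤ ∧ ⊤ = ⊤
d → (b ∧ b) = ½ → ⊤ = ⊤
c ∨ (d → (b ∧ b)) = ⊤ ∨ ⊤ = ⊤
(c ∨ (d → (b ∧ b))) ↔ a = ⊤ ↔ ½ = ½
((c ∨ (d → (b ∧ b))) ↔ a) ∨ d = ½ ∨ ½ = ½

½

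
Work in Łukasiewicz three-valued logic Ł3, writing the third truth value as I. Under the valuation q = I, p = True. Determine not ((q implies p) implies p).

q implies p = I implies True = True  [min(1, 1−½+1)]
(q implies p) implies p = True implies True = True
not ((q implies p) implies p) = not True = False

False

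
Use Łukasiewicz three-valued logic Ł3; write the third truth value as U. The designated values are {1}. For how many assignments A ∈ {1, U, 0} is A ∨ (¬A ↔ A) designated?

2

A=1: 1 ✓
A=U: 1 ✓
A=0: 0 ·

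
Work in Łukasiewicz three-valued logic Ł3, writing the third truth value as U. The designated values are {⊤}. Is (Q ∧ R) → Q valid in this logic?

Every assignment of Q, R over {⊤, U, ⊥} gives a value in {⊤}.
In particular, with Q=U, R=U: (Q ∧ R) → Q = ⊤.

Yes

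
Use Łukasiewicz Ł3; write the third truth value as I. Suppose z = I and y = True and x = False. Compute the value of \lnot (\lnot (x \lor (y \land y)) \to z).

y \land y = True \land True = True
x \lor (y \land y) = False \lor True = True
\lnot (x \lor (y \land y)) = \lnot True = False
\lnot (x \lor (y \land y)) \to z = False \to I = True
\lnot (\lnot (x \lor (y \land y)) \to z) = \lnot True = False

False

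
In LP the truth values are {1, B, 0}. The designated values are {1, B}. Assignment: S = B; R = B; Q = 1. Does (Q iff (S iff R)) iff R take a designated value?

S iff R = B iff B = B
Q iff (S iff R) = 1 iff B = B
(Q iff (S iff R)) iff R = B iff B = B
B ∈ {1, B}.

Yes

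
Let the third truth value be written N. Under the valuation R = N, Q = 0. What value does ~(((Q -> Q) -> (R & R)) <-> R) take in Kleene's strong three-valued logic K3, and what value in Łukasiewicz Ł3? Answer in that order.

N; 0

In Kleene's strong three-valued logic K3: Q -> Q = 0 -> 0 = 1
R & R = N & N = N
(Q -> Q) -> (R & R) = 1 -> N = N
((Q -> Q) -> (R & R)) <-> R = N <-> N = N
~(((Q -> Q) -> (R & R)) <-> R) = ~N = N
In Łukasiewicz Ł3: Q -> Q = 0 -> 0 = 1
R & R = N & N = N
(Q -> Q) -> (R & R) = 1 -> N = N  [min(1, 1−1+½)]
((Q -> Q) -> (R & R)) <-> R = N <-> N = 1
~(((Q -> Q) -> (R & R)) <-> R) = ~1 = 0
They differ because Kleene's strong three-valued logic K3 and Łukasiewicz Ł3 treat N differently under implication.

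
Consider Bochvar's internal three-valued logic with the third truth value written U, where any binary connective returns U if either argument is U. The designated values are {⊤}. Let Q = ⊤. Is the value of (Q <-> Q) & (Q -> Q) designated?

Q <-> Q = ⊤ <-> ⊤ = ⊤
Q -> Q = ⊤ -> ⊤ = ⊤
(Q <-> Q) & (Q -> Q) = ⊤ & ⊤ = ⊤
⊤ ∈ {⊤}.

Yes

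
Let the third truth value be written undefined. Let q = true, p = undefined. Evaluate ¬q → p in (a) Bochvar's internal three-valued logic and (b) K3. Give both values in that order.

In Bochvar's internal three-valued logic: ¬q = ¬true = false
¬q → p = false → undefined = undefined  [any arg is the third value ⇒ result is the third value]
In K3: ¬q = ¬true = false
¬q → p = false → undefined = true
They differ because Bochvar's internal three-valued logic and K3 treat undefined differently under the binary connectives.

undefined; true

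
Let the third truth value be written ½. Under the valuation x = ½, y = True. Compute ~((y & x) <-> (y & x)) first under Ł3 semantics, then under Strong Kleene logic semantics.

False; ½

In Ł3: y & x = True & ½ = ½
y & x = True & ½ = ½
(y & x) <-> (y & x) = ½ <-> ½ = True  [1 − |½−½|]
~((y & x) <-> (y & x)) = ~True = False
In Strong Kleene logic: y & x = True & ½ = ½
y & x = True & ½ = ½
(y & x) <-> (y & x) = ½ <-> ½ = ½
~((y & x) <-> (y & x)) = ~½ = ½
They differ because Ł3 and Strong Kleene logic treat ½ differently under implication.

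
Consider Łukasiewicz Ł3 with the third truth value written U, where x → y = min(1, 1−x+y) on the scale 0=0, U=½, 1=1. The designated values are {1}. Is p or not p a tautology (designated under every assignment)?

Countermodel: p=U gives U, which is not designated.

No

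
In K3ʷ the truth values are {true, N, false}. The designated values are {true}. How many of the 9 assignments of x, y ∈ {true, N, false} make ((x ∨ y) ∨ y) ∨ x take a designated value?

Designated under: (x=true, y=true); (x=true, y=false); (x=false, y=true).

3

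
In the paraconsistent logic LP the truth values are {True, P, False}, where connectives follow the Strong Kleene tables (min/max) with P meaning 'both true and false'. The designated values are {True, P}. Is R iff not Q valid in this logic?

No

Countermodel: R=True, Q=True gives False, which is not designated.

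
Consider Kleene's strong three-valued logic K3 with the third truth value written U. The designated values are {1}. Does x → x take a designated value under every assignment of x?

No

Countermodel: x=U gives U, which is not designated.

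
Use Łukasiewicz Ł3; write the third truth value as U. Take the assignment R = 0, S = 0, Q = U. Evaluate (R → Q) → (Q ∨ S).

U

R → Q = 0 → U = 1  [min(1, 1−0+½)]
Q ∨ S = U ∨ 0 = U
(R → Q) → (Q ∨ S) = 1 → U = U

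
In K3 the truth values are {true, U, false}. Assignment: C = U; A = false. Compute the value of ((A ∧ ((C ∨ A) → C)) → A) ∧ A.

false

C ∨ A = U ∨ false = U
(C ∨ A) → C = U → U = U
A ∧ ((C ∨ A) → C) = false ∧ U = false
(A ∧ ((C ∨ A) → C)) → A = false → false = true
((A ∧ ((C ∨ A) → C)) → A) ∧ A = true ∧ false = false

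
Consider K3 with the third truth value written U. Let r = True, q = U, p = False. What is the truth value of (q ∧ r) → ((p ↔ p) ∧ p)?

q ∧ r = U ∧ True = U
p ↔ p = False ↔ False = True
(p ↔ p) ∧ p = True ∧ False = False
(q ∧ r) → ((p ↔ p) ∧ p) = U → False = U

U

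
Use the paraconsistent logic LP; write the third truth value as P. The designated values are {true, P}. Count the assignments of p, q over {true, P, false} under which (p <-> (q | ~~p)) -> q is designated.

Of the 9 assignments, 7 give a value in {true, P}.

7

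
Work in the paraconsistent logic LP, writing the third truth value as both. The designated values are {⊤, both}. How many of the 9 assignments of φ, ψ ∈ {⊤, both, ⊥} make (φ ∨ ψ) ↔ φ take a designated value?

8

Of the 9 assignments, 8 give a value in {⊤, both}.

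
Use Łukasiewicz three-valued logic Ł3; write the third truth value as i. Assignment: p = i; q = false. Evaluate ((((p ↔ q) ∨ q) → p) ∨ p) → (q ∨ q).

p ↔ q = i ↔ false = i  [1 − |½−0|]
(p ↔ q) ∨ q = i ∨ false = i
((p ↔ q) ∨ q) → p = i → i = true
(((p ↔ q) ∨ q) → p) ∨ p = true ∨ i = true
q ∨ q = false ∨ false = false
((((p ↔ q) ∨ q) → p) ∨ p) → (q ∨ q) = true → false = false

false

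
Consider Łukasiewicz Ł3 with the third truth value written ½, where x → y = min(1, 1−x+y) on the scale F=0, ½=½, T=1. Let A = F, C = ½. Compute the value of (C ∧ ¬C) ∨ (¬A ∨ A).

¬C = ¬½ = ½
C ∧ ¬C = ½ ∧ ½ = ½
¬A = ¬F = T
¬A ∨ A = T ∨ F = T
(C ∧ ¬C) ∨ (¬A ∨ A) = ½ ∨ T = T

T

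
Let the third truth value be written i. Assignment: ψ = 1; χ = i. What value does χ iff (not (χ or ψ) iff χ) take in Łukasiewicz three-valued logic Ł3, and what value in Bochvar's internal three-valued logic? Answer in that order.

In Łukasiewicz three-valued logic Ł3: χ or ψ = i or 1 = 1
not (χ or ψ) = not 1 = 0
not (χ or ψ) iff χ = 0 iff i = i  [1 − |0−½|]
χ iff (not (χ or ψ) iff χ) = i iff i = 1
In Bochvar's internal three-valued logic: χ or ψ = i or 1 = i
not (χ or ψ) = not i = i
not (χ or ψ) iff χ = i iff i = i
χ iff (not (χ or ψ) iff χ) = i iff i = i
They differ because Łukasiewicz three-valued logic Ł3 and Bochvar's internal three-valued logic treat i differently under the binary connectives.

1; i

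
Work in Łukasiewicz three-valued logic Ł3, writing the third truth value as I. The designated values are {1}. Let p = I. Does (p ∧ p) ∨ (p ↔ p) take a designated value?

p ∧ p = I ∧ I = I
p ↔ p = I ↔ I = 1  [1 − |½−½|]
(p ∧ p) ∨ (p ↔ p) = I ∨ 1 = 1
1 ∈ {1}.

Yes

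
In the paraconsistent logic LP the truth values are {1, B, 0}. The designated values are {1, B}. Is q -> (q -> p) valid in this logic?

Countermodel: q=1, p=0 gives 0, which is not designated.

No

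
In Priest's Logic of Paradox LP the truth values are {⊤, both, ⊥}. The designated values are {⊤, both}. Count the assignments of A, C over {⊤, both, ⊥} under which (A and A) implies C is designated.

8

Of the 9 assignments, 8 give a value in {⊤, both}.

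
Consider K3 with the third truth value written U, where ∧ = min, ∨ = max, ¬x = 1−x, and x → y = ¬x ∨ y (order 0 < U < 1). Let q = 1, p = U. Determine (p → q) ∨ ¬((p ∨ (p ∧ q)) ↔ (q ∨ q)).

1

p → q = U → 1 = 1  [¬U ∨ 1]
p ∧ q = U ∧ 1 = U
p ∨ (p ∧ q) = U ∨ U = U
q ∨ q = 1 ∨ 1 = 1
(p ∨ (p ∧ q)) ↔ (q ∨ q) = U ↔ 1 = U
¬((p ∨ (p ∧ q)) ↔ (q ∨ q)) = ¬U = U
(p → q) ∨ ¬((p ∨ (p ∧ q)) ↔ (q ∨ q)) = 1 ∨ U = 1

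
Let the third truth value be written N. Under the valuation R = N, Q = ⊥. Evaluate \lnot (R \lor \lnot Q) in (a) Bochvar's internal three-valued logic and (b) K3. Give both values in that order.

In Bochvar's internal three-valued logic: \lnot Q = \lnot ⊥ = ⊤
R \lor \lnot Q = N \lor ⊤ = N
\lnot (R \lor \lnot Q) = \lnot N = N
In K3: \lnot Q = \lnot ⊥ = ⊤
R \lor \lnot Q = N \lor ⊤ = ⊤
\lnot (R \lor \lnot Q) = \lnot ⊤ = ⊥
They differ because Bochvar's internal three-valued logic and K3 treat N differently under the binary connectives.

N; ⊥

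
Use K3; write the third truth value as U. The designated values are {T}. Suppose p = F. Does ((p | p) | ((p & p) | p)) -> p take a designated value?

Yes

p | p = F | F = F
p & p = F & F = F
(p & p) | p = F | F = F
(p | p) | ((p & p) | p) = F | F = F
((p | p) | ((p & p) | p)) -> p = F -> F = T
T ∈ {T}.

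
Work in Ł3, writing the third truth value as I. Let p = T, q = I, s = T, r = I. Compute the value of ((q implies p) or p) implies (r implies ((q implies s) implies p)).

T

q implies p = I implies T = T  [min(1, 1−½+1)]
(q implies p) or p = T or T = T
q implies s = I implies T = T
(q implies s) implies p = T implies T = T
r implies ((q implies s) implies p) = I implies T = T
((q implies p) or p) implies (r implies ((q implies s) implies p)) = T implies T = T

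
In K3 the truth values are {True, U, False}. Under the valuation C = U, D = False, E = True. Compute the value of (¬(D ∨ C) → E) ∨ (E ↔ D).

True

D ∨ C = False ∨ U = U
¬(D ∨ C) = ¬U = U
¬(D ∨ C) → E = U → True = True  [¬U ∨ True]
E ↔ D = True ↔ False = False
(¬(D ∨ C) → E) ∨ (E ↔ D) = True ∨ False = True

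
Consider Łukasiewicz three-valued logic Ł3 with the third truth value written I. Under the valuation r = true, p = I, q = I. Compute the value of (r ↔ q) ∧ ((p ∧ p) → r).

r ↔ q = true ↔ I = I  [1 − |1−½|]
p ∧ p = I ∧ I = I
(p ∧ p) → r = I → true = true
(r ↔ q) ∧ ((p ∧ p) → r) = I ∧ true = I

I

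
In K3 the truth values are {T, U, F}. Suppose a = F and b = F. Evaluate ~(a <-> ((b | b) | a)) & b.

F

b | b = F | F = F
(b | b) | a = F | F = F
a <-> ((b | b) | a) = F <-> F = T
~(a <-> ((b | b) | a)) = ~T = F
~(a <-> ((b | b) | a)) & b = F & F = F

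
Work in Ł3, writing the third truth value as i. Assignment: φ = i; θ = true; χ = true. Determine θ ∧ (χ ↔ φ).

i

χ ↔ φ = true ↔ i = i
θ ∧ (χ ↔ φ) = true ∧ i = i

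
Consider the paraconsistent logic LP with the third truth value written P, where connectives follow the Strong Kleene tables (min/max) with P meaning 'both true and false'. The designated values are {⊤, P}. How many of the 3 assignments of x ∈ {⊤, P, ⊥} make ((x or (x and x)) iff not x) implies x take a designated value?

x=⊤: ⊤ ✓
x=P: P ✓
x=⊥: ⊤ ✓

3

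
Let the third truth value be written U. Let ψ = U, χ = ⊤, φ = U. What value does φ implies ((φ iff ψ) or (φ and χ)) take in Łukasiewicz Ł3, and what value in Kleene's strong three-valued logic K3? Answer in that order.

In Łukasiewicz Ł3: φ iff ψ = U iff U = ⊤  [1 − |½−½|]
φ and χ = U and ⊤ = U
(φ iff ψ) or (φ and χ) = ⊤ or U = ⊤
φ implies ((φ iff ψ) or (φ and χ)) = U implies ⊤ = ⊤
In Kleene's strong three-valued logic K3: φ iff ψ = U iff U = U
φ and χ = U and ⊤ = U
(φ iff ψ) or (φ and χ) = U or U = U
φ implies ((φ iff ψ) or (φ and χ)) = U implies U = U  [not U or U]
They differ because Łukasiewicz Ł3 and Kleene's strong three-valued logic K3 treat U differently under implication.

⊤; U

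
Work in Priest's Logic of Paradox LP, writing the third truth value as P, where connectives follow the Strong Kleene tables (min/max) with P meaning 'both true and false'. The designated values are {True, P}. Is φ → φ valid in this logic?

Yes

Every assignment of φ over {True, P, False} gives a value in {True, P}.
In particular, with φ=P: φ → φ = P.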